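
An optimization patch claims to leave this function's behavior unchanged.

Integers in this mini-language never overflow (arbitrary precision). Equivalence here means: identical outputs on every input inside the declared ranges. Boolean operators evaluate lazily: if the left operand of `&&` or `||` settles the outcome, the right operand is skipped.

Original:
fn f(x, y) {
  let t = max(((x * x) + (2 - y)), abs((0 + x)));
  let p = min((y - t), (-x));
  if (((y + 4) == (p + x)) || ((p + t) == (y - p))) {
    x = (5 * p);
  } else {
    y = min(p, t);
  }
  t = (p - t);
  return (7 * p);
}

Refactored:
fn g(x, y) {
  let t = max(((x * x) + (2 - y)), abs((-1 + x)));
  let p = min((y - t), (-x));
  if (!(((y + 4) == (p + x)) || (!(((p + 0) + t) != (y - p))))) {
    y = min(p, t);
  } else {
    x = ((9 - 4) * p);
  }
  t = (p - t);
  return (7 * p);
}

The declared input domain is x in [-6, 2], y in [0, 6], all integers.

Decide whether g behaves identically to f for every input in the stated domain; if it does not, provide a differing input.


Consider the input x=-2, y=4.
f: t=2, then p=2, then (((y + 4) == (p + x)) || ((p + t) == (y - p))) is false, then y=2, then t=0, then returns 14
g: t=3, then p=1, then (!(((y + 4) == (p + x)) || (!(((p + 0) + t) != (y - p))))) is true, then y=1, then t=-2, then returns 7
14 against 7: the behavior changed.
verdict: not equivalent; witness: x=-2, y=4


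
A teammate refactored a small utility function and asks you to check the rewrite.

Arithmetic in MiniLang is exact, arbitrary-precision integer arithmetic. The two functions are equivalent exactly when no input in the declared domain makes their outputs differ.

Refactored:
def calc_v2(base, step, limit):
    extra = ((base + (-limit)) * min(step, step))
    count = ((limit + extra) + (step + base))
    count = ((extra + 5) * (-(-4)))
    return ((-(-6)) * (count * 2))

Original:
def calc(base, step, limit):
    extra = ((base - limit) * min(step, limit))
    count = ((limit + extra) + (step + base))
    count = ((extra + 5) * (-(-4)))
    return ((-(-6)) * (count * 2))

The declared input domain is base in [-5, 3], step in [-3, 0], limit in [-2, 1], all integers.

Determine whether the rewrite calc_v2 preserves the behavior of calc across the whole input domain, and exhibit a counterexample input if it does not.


The rewrite breaks on base=-5, step=-1, limit=-2, where the results are 528 and 384.
calc: extra := 6 | count := -2 | count := 44 | result 528
calc_v2: extra := 3 | count := -5 | count := 32 | result 384
verdict: not equivalent; witness: base=-5, step=-1, limit=-2


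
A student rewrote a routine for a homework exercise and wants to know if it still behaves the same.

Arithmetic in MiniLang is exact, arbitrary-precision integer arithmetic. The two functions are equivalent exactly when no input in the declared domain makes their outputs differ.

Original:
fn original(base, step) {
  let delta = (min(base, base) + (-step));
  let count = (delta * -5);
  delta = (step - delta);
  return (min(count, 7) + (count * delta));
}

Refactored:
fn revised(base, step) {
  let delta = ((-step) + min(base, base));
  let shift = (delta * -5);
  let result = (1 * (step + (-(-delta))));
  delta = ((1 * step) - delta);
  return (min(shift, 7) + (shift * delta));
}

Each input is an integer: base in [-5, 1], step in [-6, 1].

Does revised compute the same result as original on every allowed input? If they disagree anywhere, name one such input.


Reading the diff, among the changes: arithmetic usage differs, statement counts differ, constant usage differs, local variable names differ.
Tracing base=1, step=-6: original: delta = 7; count = -35; delta = -13; return 420 | revised: delta = 7; shift = -35; result = 1; delta = -13; return 420 — matching result 420.
Checked all 56 inputs in the declared domain: the outputs agree on every one.
verdict: equivalent


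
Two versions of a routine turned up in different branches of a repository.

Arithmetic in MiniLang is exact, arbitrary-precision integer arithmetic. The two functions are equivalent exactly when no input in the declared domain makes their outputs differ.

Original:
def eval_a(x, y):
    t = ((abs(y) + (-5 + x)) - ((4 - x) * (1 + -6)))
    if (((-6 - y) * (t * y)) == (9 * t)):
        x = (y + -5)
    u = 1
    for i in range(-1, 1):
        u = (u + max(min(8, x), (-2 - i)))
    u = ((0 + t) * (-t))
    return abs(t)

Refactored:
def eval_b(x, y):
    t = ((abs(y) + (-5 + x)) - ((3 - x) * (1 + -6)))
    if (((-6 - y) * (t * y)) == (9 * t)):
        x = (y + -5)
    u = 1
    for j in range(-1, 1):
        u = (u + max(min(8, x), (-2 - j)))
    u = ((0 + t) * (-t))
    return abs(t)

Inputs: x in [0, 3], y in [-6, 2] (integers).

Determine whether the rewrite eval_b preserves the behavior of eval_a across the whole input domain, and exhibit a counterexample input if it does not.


Try x=0, y=-6.
eval_a: t=21, then (((-6 - y) * (t * y)) == (9 * t)) is false, then u=1, then (i=-1), then u=1, then (i=0), then u=1, then u=-441, then returns 21
eval_b: t=16, then (((-6 - y) * (t * y)) == (9 * t)) is false, then u=1, then (j=-1), then u=1, then (j=0), then u=1, then u=-256, then returns 16
21 vs 16 — the two versions disagree here.
verdict: not equivalent; witness: x=0, y=-6


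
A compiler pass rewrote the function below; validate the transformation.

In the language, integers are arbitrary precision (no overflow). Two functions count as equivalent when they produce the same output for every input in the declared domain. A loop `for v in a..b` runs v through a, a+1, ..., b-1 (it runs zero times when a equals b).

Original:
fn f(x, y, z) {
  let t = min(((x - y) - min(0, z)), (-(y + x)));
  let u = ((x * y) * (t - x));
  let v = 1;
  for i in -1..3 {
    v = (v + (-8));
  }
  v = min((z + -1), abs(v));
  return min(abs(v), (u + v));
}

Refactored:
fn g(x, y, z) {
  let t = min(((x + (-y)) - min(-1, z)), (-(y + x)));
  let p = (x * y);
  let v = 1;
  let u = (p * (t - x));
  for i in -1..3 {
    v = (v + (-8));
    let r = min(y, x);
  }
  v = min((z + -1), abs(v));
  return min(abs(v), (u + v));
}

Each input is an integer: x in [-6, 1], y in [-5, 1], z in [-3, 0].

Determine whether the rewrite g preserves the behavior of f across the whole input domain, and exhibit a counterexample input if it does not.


The rewrite breaks on x=-6, y=1, z=0, where the results are 1 and -1.
f: t := -7 | u := 6 | v := 1 | iter i=-1: | v := -7 | iter i=0: | v := -15 | iter i=1: | v := -23 | iter i=2: | v := -31 | v := -1 | result 1
g: t := -6 | p := -6 | v := 1 | u := 0 | iter i=-1: | v := -7 | r := -6 | iter i=0: | v := -15 | r := -6 | iter i=1: | v := -23 | r := -6 | iter i=2: | v := -31 | r := -6 | v := -1 | result -1
verdict: not equivalent; witness: x=-6, y=1, z=0


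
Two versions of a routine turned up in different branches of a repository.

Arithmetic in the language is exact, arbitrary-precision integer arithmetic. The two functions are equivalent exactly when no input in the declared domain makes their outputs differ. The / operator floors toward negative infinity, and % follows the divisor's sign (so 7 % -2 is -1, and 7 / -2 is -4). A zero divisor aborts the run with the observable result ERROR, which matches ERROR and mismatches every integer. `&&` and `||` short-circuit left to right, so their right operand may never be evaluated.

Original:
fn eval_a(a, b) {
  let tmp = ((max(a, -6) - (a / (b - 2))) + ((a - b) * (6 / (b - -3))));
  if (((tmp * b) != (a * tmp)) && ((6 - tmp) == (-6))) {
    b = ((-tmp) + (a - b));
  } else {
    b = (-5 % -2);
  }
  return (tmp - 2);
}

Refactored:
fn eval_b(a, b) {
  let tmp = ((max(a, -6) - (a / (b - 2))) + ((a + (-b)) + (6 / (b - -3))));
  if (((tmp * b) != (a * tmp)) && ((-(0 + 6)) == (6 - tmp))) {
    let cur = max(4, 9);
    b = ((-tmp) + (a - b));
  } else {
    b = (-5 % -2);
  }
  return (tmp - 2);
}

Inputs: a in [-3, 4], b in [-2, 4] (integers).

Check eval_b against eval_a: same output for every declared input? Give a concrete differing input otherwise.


Take a=-3, b=-2.
eval_a: tmp := -9 | (((tmp * b) != (a * tmp)) && ((6 - tmp) == (-6))): false | b := -1 | result -11
eval_b: tmp := 2 | (((tmp * b) != (a * tmp)) && ((-(0 + 6)) == (6 - tmp))): false | b := -1 | result 0
-11 vs 0 — the two versions disagree here.
verdict: not equivalent; witness: a=-3, b=-2


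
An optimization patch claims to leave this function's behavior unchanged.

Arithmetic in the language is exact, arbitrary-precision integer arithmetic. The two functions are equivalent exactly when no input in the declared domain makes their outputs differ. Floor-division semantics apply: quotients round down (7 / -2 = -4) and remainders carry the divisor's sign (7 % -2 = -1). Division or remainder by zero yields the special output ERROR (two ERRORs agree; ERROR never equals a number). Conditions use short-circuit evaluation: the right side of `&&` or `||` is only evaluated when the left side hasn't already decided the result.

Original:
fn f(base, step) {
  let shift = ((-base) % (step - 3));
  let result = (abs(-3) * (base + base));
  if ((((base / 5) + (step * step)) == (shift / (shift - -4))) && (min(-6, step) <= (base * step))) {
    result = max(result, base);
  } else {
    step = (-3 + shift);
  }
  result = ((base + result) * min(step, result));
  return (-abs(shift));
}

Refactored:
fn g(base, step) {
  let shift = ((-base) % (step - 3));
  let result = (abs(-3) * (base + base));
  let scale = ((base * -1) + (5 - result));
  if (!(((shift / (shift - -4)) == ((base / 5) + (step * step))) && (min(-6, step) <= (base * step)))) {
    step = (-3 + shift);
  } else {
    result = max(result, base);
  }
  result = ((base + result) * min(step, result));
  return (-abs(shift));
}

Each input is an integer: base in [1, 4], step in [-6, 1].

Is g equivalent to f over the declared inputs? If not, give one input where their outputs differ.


This is a faithful refactor — statement counts differ, and arithmetic usage differs, and constant usage differs, and local variable names differ, and boolean connective usage differs, but the computed results match everywhere.
One worked example (base=2, step=-3) — f: shift=-2, then result=12, then ((((base / 5) + (step * step)) == (shift / (shift - -4))) && (min(-6, step) <= (base * step))) is false, then step=-5, then result=-70, then returns -2; g: shift=-2, then result=12, then scale=-9, then (!(((shift / (shift - -4)) == ((base / 5) + (step * step))) && (min(-6, step) <= (base * step)))) is true, then step=-5, then result=-70, then returns -2; agreement on -2.
Sweeping the whole domain (32 inputs) finds no disagreement.
verdict: equivalent


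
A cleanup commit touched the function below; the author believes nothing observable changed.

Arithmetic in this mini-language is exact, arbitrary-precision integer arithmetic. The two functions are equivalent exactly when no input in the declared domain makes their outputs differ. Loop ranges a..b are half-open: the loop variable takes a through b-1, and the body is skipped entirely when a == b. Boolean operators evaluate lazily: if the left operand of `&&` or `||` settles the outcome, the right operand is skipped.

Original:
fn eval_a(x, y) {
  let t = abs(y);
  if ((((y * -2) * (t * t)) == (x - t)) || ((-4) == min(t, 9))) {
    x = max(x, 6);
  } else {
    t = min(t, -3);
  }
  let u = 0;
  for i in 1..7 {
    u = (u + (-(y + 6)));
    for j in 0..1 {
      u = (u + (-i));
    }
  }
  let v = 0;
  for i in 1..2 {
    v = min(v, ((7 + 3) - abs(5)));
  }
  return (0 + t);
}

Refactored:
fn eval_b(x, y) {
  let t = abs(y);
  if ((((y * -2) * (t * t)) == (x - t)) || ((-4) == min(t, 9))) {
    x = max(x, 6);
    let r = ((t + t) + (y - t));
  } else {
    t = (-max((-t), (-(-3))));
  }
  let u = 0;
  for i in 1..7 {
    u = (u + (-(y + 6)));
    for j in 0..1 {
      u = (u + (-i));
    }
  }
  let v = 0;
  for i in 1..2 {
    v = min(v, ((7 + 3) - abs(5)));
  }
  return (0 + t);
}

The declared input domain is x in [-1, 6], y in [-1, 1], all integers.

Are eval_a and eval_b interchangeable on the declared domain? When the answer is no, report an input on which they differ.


This is a faithful refactor — arithmetic usage differs, plus min/max/abs usage differs, plus statement counts differ, plus local variable names differ, but the computed results match everywhere.
As a probe, take x=5, y=-1: eval_a runs t=1, then ((((y * -2) * (t * t)) == (x - t)) || ((-4) == min(t, 9))) is false, then t=-3, then u=0, then (i=1), then u=-5, then (j=0), then u=-6, then (i=2), then u=-11, then (j=0), then u=-13, then (i=3), then u=-18, then (j=0), then u=-21, then (i=4), then u=-26, then (j=0), then u=-30, then (i=5), then u=-35, then (j=0), then u=-40, then (i=6), then u=-45, then (j=0), then u=-51, then v=0, then (i=1), then v=0, then returns -3; eval_b runs t=1, then ((((y * -2) * (t * t)) == (x - t)) || ((-4) == min(t, 9))) is false, then t=-3, then u=0, then (i=1), then u=-5, then (j=0), then u=-6, then (i=2), then u=-11, then (j=0), then u=-13, then (i=3), then u=-18, then (j=0), then u=-21, then (i=4), then u=-26, then (j=0), then u=-30, then (i=5), then u=-35, then (j=0), then u=-40, then (i=6), then u=-45, then (j=0), then u=-51, then v=0, then (i=1), then v=0, then returns -3; both end at -3.
Across all 24 domain points the two functions coincide.
verdict: equivalent


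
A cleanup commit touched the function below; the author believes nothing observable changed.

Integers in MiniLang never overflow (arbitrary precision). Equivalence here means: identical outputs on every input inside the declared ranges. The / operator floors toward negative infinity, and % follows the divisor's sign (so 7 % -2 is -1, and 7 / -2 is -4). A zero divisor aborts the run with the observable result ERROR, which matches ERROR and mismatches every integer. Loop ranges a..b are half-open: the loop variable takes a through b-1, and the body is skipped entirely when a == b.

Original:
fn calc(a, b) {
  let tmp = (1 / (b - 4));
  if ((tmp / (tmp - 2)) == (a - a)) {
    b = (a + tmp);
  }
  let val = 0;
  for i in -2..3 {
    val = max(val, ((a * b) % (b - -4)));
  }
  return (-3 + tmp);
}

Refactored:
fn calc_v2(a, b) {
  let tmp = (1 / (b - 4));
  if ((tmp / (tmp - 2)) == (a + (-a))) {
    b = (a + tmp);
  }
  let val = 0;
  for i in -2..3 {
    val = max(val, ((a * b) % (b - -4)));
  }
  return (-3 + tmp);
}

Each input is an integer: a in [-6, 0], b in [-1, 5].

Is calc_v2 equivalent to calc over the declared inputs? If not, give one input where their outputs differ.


Behavior is preserved: although arithmetic usage differs, the outputs never diverge.
Tracing a=-5, b=5: calc: tmp := 1 | ((tmp / (tmp - 2)) == (a - a)): false | val := 0 | iter i=-2: | val := 2 | iter i=-1: | val := 2 | iter i=0: | val := 2 | iter i=1: | val := 2 | iter i=2: | val := 2 | result -2 | calc_v2: tmp := 1 | ((tmp / (tmp - 2)) == (a + (-a))): false | val := 0 | iter i=-2: | val := 2 | iter i=-1: | val := 2 | iter i=0: | val := 2 | iter i=1: | val := 2 | iter i=2: | val := 2 | result -2 — matching result -2.
Across all 49 domain points the two functions coincide.
verdict: equivalent


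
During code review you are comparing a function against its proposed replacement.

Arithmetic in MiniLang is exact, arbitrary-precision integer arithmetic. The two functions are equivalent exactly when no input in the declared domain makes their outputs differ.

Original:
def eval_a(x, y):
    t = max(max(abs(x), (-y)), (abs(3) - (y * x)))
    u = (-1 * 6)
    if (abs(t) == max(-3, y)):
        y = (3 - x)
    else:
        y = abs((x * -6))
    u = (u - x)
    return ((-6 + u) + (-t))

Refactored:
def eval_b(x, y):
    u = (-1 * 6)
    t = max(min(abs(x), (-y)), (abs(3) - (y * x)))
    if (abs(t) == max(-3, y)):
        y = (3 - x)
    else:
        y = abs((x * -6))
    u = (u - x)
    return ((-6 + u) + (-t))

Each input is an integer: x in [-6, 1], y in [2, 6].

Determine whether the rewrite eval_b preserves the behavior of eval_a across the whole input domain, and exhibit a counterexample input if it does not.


These are not equivalent — on x=1, y=3 the outputs split (-14 vs -13).
eval_a: t := 1 | u := -6 | (abs(t) == max(-3, y)): false | y := 6 | u := -7 | result -14
eval_b: u := -6 | t := 0 | (abs(t) == max(-3, y)): false | y := 6 | u := -7 | result -13
verdict: not equivalent; witness: x=1, y=3


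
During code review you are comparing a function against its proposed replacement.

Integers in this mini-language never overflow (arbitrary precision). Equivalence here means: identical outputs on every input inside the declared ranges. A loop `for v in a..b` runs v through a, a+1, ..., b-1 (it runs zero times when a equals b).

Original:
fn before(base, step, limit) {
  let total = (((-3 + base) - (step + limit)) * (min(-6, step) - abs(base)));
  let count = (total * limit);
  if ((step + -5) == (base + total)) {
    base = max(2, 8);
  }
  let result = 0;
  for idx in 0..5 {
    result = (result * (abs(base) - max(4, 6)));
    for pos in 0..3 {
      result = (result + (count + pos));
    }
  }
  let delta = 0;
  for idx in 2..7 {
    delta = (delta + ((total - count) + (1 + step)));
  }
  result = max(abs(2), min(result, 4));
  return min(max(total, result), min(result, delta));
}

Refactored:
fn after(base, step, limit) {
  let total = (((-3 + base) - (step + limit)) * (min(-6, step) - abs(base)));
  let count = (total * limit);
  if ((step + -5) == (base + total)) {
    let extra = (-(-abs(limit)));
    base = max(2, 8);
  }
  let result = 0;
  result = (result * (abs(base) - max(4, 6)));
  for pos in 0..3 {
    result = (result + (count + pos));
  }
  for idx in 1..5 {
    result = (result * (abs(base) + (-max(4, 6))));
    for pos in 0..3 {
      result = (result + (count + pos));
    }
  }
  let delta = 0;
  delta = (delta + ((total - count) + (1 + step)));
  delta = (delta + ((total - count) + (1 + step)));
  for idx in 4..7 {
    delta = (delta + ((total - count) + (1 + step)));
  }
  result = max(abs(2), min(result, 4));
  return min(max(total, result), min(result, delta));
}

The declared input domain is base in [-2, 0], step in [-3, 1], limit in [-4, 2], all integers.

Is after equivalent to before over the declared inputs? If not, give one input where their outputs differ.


Equivalent — the differences include statement counts differ; also constant usage differs; also arithmetic usage differs; also loop structure differs; also min/max/abs usage differs; also local variable names differ, yet no declared input distinguishes the two.
As a probe, take base=0, step=-3, limit=-2: before runs total=-12, then count=24, then ((step + -5) == (base + total)) is false, then result=0, then (idx=0), then result=0, then (pos=0), then result=24, then (pos=1), then result=49, then (pos=2), then result=75, then (idx=1), then result=-450, then (pos=0), then result=-426, then (pos=1), then result=-401, then (pos=2), then result=-375, then (idx=2), then result=2250, then (pos=0), then result=2274, then (pos=1), then result=2299, then (pos=2), then result=2325, then (idx=3), then result=-13950, then (pos=0), then result=-13926, then (pos=1), then result=-13901, then (pos=2), then result=-13875, then (idx=4), then result=83250, then (pos=0), then result=83274, then (pos=1), then result=83299, then (pos=2), then result=83325, then delta=0, then (idx=2), then delta=-38, then (idx=3), then delta=-76, then (idx=4), then delta=-114, then (idx=5), then delta=-152, then (idx=6), then delta=-190, then result=4, then returns -190; after runs total=-12, then count=24, then ((step + -5) == (base + total)) is false, then result=0, then result=0, then (pos=0), then result=24, then (pos=1), then result=49, then (pos=2), then result=75, then (idx=1), then result=-450, then (pos=0), then result=-426, then (pos=1), then result=-401, then (pos=2), then result=-375, then (idx=2), then result=2250, then (pos=0), then result=2274, then (pos=1), then result=2299, then (pos=2), then result=2325, then (idx=3), then result=-13950, then (pos=0), then result=-13926, then (pos=1), then result=-13901, then (pos=2), then result=-13875, then (idx=4), then result=83250, then (pos=0), then result=83274, then (pos=1), then result=83299, then (pos=2), then result=83325, then delta=0, then delta=-38, then delta=-76, then (idx=4), then delta=-114, then (idx=5), then delta=-152, then (idx=6), then delta=-190, then result=4, then returns -190; both end at -190.
An exhaustive pass over the 105 declared inputs shows identical outputs.
verdict: equivalent


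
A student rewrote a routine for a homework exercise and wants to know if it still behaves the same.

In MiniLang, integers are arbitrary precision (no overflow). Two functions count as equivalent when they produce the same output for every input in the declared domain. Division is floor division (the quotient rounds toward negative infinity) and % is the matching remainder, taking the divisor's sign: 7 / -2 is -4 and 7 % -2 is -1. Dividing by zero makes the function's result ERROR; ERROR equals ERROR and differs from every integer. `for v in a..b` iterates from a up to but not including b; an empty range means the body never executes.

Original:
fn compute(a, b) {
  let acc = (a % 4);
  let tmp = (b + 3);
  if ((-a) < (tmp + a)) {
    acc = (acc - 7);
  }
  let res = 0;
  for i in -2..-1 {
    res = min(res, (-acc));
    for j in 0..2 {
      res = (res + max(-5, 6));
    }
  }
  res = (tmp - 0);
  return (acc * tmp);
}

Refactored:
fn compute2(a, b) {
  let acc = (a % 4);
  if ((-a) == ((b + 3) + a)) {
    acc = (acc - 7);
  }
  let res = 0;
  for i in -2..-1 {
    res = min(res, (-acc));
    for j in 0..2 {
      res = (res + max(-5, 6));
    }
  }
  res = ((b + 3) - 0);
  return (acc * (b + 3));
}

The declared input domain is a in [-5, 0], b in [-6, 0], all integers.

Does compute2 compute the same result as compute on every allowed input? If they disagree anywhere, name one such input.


There is a counterexample at a=-1, b=-1: 6 on one side, -8 on the other.
compute: acc becomes 3; next tmp becomes 2; next ((-a) < (tmp + a)) evaluates to false; next res becomes 0; next at i=-2:; next res becomes -3; next at j=0:; next res becomes 3; next at j=1:; next res becomes 9; next res becomes 2; next final value 6
compute2: acc becomes 3; next ((-a) == ((b + 3) + a)) evaluates to true; next acc becomes -4; next res becomes 0; next at i=-2:; next res becomes 0; next at j=0:; next res becomes 6; next at j=1:; next res becomes 12; next res becomes 2; next final value -8
verdict: not equivalent; witness: a=-1, b=-1


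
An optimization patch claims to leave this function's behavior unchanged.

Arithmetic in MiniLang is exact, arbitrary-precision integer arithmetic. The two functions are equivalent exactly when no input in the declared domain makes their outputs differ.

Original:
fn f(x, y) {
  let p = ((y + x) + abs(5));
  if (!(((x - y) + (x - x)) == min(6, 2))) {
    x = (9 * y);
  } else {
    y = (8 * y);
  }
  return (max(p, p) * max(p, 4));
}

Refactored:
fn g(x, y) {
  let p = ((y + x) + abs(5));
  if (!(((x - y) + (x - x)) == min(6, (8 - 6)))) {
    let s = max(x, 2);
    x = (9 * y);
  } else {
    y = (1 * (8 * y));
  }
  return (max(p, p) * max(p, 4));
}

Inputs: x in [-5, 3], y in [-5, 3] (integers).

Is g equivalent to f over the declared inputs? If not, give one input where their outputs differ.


Behavior is preserved: although local variable names differ; and min/max/abs usage differs; and statement counts differ; and constant usage differs; and arithmetic usage differs, the outputs never diverge.
One worked example (x=-4, y=2) — f: p = 3; (!(((x - y) + (x - x)) == min(6, 2))) -> true; x = 18; return 12; g: p = 3; (!(((x - y) + (x - x)) == min(6, (8 - 6)))) -> true; s = 2; x = 18; return 12; agreement on 12.
Checked all 81 inputs in the declared domain: the outputs agree on every one.
verdict: equivalent


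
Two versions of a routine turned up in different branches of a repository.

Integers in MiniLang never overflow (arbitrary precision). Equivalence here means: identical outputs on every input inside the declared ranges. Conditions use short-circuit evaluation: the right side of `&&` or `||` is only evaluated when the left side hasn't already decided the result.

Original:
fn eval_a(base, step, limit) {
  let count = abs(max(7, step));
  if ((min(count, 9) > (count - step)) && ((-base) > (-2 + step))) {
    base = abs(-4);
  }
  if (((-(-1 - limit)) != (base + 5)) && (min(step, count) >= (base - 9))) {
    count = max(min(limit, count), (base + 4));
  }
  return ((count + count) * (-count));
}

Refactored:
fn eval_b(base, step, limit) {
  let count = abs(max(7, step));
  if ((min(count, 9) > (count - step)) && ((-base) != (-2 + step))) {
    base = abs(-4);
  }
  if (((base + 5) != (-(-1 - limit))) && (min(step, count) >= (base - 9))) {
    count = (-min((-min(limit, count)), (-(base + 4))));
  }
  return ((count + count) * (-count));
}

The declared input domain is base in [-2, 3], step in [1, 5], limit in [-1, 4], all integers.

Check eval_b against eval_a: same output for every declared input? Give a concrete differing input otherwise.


There is a counterexample at base=-2, step=5, limit=-1: -8 on one side, -128 on the other.
eval_a: count becomes 7; next ((min(count, 9) > (count - step)) && ((-base) > (-2 + step))) evaluates to false; next (((-(-1 - limit)) != (base + 5)) && (min(step, count) >= (base - 9))) evaluates to true; next count becomes 2; next final value -8
eval_b: count becomes 7; next ((min(count, 9) > (count - step)) && ((-base) != (-2 + step))) evaluates to true; next base becomes 4; next (((base + 5) != (-(-1 - limit))) && (min(step, count) >= (base - 9))) evaluates to true; next count becomes 8; next final value -128
verdict: not equivalent; witness: base=-2, step=5, limit=-1


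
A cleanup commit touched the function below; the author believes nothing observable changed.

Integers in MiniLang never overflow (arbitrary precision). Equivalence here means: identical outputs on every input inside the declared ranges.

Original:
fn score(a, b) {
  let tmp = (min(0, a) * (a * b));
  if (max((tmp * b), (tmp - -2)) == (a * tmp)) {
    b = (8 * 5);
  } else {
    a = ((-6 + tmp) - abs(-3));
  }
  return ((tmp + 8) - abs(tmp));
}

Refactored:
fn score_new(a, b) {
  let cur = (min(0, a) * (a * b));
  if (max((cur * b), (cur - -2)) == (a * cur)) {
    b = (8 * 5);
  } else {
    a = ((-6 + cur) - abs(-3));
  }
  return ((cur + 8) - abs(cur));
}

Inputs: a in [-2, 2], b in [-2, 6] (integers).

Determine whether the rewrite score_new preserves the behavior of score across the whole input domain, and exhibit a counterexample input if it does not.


This is a faithful refactor — local variable names differ, but the computed results match everywhere.
Tracing a=-2, b=5: score: tmp := 20 | (max((tmp * b), (tmp - -2)) == (a * tmp)): false | a := 11 | result 8 | score_new: cur := 20 | (max((cur * b), (cur - -2)) == (a * cur)): false | a := 11 | result 8 — matching result 8.
Checked all 45 inputs in the declared domain: the outputs agree on every one.
verdict: equivalent


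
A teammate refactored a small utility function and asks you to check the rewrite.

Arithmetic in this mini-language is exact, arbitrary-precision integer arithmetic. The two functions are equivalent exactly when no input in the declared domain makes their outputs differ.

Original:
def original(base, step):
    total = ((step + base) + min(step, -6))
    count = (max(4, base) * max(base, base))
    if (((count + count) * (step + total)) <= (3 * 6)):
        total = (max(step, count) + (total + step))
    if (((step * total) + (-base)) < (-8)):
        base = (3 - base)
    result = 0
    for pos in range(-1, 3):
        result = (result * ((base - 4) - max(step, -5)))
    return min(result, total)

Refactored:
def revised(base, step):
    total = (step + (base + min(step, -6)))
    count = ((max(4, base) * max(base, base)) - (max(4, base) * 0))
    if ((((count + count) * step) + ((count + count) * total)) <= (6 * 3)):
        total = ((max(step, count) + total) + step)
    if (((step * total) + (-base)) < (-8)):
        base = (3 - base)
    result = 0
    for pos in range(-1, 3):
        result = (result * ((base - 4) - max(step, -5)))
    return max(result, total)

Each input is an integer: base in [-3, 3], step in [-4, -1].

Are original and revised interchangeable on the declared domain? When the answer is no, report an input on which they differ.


There is a counterexample at base=-3, step=-4: -13 on one side, 0 on the other.
original: total = -13; count = -12; (((count + count) * (step + total)) <= (3 * 6)) -> false; (((step * total) + (-base)) < (-8)) -> false; result = 0; [pos=-1]; result = 0; [pos=0]; result = 0; [pos=1]; result = 0; [pos=2]; result = 0; return -13
revised: total = -13; count = -12; ((((count + count) * step) + ((count + count) * total)) <= (6 * 3)) -> false; (((step * total) + (-base)) < (-8)) -> false; result = 0; [pos=-1]; result = 0; [pos=0]; result = 0; [pos=1]; result = 0; [pos=2]; result = 0; return 0
verdict: not equivalent; witness: base=-3, step=-4


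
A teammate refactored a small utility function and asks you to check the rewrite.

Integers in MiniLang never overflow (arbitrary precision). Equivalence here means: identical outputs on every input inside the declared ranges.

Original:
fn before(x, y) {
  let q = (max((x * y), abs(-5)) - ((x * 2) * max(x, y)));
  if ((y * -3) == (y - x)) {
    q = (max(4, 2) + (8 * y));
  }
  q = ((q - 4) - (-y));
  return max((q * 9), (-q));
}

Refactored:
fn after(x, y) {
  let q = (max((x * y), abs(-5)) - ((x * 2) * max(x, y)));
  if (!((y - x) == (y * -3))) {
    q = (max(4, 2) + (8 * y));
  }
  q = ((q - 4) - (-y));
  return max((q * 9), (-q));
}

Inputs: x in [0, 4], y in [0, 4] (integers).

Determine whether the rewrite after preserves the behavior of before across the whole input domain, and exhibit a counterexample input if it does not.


Try x=0, y=0.
before: q=5, then ((y * -3) == (y - x)) is true, then q=4, then q=0, then returns 0
after: q=5, then (!((y - x) == (y * -3))) is false, then q=1, then returns 9
0 against 9: the behavior changed.
verdict: not equivalent; witness: x=0, y=0


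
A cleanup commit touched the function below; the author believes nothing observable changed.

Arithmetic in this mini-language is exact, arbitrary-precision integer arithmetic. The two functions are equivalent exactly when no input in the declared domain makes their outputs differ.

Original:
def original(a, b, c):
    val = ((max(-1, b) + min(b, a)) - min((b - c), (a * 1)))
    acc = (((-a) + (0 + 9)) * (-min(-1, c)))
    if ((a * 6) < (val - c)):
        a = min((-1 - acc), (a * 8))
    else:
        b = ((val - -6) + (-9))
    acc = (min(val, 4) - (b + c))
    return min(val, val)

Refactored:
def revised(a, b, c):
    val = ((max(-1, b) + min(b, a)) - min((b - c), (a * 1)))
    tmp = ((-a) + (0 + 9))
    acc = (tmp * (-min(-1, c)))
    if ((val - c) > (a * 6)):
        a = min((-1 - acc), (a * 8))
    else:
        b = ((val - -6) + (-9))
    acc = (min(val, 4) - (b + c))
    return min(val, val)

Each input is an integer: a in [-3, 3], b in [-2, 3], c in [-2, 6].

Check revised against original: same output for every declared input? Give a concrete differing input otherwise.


The two are interchangeable: comparison usage differs, plus local variable names differ, plus statement counts differ, and every declared input agrees.
As a probe, take a=-1, b=1, c=5: original runs val becomes 4; next acc becomes 10; next ((a * 6) < (val - c)) evaluates to true; next a becomes -11; next acc becomes -2; next final value 4; revised runs val becomes 4; next tmp becomes 10; next acc becomes 10; next ((val - c) > (a * 6)) evaluates to true; next a becomes -11; next acc becomes -2; next final value 4; both end at 4.
Across all 378 domain points the two functions coincide.
verdict: equivalent


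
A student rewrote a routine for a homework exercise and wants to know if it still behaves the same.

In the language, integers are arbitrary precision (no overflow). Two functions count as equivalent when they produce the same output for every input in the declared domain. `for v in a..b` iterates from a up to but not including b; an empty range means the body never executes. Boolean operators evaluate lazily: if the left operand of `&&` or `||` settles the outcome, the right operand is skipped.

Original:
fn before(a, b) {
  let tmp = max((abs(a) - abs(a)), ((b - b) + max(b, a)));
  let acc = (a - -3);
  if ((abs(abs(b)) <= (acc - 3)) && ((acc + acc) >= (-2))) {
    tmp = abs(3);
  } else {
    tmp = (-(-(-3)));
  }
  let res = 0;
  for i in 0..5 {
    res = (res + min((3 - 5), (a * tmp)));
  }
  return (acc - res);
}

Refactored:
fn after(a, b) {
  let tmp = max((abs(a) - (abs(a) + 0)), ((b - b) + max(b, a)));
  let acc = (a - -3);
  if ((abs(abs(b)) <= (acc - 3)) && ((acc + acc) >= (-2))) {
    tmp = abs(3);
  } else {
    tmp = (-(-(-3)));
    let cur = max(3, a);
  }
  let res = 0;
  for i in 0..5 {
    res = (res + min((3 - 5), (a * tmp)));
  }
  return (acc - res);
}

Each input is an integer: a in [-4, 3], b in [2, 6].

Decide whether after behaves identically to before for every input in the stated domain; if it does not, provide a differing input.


Comparing the listings, the differences include: constant usage differs, plus local variable names differ, plus statement counts differ, plus arithmetic usage differs, plus min/max/abs usage differs.
As a probe, take a=0, b=4: before runs tmp := 4 | acc := 3 | ((abs(abs(b)) <= (acc - 3)) && ((acc + acc) >= (-2))): false | tmp := -3 | res := 0 | iter i=0: | res := -2 | iter i=1: | res := -4 | iter i=2: | res := -6 | iter i=3: | res := -8 | iter i=4: | res := -10 | result 13; after runs tmp := 4 | acc := 3 | ((abs(abs(b)) <= (acc - 3)) && ((acc + acc) >= (-2))): false | tmp := -3 | cur := 3 | res := 0 | iter i=0: | res := -2 | iter i=1: | res := -4 | iter i=2: | res := -6 | iter i=3: | res := -8 | iter i=4: | res := -10 | result 13; both end at 13.
An exhaustive pass over the 40 declared inputs shows identical outputs.
verdict: equivalent


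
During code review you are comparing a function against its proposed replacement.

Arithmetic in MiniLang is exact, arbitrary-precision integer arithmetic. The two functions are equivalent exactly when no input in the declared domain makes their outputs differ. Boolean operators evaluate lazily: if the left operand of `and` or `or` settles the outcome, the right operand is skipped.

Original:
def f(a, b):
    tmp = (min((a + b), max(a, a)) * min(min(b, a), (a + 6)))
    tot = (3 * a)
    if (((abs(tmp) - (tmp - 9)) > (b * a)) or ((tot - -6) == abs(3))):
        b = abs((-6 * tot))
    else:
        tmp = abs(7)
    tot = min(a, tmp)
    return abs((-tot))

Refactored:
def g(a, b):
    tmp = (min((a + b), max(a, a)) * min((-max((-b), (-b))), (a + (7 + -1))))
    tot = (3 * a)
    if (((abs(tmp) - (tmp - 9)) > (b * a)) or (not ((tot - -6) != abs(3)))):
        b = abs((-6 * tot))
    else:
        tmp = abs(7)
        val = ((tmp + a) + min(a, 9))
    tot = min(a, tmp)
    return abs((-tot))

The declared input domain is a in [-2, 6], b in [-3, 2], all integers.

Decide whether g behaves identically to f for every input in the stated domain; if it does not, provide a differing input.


Consider the input a=-2, b=2.
f: tmp=4, then tot=-6, then (((abs(tmp) - (tmp - 9)) > (b * a)) or ((tot - -6) == abs(3))) is true, then b=36, then tot=-2, then returns 2
g: tmp=-4, then tot=-6, then (((abs(tmp) - (tmp - 9)) > (b * a)) or (not ((tot - -6) != abs(3)))) is true, then b=36, then tot=-4, then returns 4
2 != 4, so the rewrite changes behavior.
verdict: not equivalent; witness: a=-2, b=2


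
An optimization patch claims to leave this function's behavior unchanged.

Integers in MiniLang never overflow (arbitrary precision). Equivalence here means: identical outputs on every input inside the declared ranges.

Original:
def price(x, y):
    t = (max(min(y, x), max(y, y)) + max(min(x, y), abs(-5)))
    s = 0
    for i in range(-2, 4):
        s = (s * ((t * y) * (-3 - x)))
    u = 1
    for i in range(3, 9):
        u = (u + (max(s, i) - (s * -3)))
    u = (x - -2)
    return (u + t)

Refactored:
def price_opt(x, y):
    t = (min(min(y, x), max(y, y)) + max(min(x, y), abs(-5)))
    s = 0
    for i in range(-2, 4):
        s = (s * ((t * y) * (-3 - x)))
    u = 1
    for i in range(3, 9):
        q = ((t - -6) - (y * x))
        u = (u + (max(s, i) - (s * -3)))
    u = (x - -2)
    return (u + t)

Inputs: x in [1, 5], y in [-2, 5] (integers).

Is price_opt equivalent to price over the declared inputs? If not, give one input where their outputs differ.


Evaluate both at x=1, y=2.
price: t = 7; s = 0; [i=-2]; s = 0; [i=-1]; s = 0; [i=0]; s = 0; [i=1]; s = 0; [i=2]; s = 0; [i=3]; s = 0; u = 1; [i=3]; u = 4; [i=4]; u = 8; [i=5]; u = 13; [i=6]; u = 19; [i=7]; u = 26; [i=8]; u = 34; u = 3; return 10
price_opt: t = 6; s = 0; [i=-2]; s = 0; [i=-1]; s = 0; [i=0]; s = 0; [i=1]; s = 0; [i=2]; s = 0; [i=3]; s = 0; u = 1; [i=3]; q = 10; u = 4; [i=4]; q = 10; u = 8; [i=5]; q = 10; u = 13; [i=6]; q = 10; u = 19; [i=7]; q = 10; u = 26; [i=8]; q = 10; u = 34; u = 3; return 9
10 against 9: the behavior changed.
verdict: not equivalent; witness: x=1, y=2


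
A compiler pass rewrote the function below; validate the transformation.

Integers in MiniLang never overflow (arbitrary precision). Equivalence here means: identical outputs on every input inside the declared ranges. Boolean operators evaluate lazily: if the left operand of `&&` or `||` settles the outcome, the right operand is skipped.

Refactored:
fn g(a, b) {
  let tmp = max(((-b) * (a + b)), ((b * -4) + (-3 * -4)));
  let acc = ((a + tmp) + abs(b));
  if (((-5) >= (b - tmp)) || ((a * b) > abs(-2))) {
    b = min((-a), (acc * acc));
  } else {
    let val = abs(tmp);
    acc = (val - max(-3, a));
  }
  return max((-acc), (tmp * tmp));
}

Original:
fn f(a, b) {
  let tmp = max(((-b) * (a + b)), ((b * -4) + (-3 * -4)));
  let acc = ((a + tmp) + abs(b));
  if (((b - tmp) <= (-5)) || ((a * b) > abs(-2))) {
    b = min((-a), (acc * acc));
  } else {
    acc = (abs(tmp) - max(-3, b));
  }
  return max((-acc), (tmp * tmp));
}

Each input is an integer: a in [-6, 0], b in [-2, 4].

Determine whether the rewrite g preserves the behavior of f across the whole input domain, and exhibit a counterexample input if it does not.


Consider the input a=-4, b=4.
f: tmp := 0 | acc := 0 | (((b - tmp) <= (-5)) || ((a * b) > abs(-2))): false | acc := -4 | result 4
g: tmp := 0 | acc := 0 | (((-5) >= (b - tmp)) || ((a * b) > abs(-2))): false | val := 0 | acc := 3 | result 0
4 and 0 differ, so these are not the same function on this domain.
verdict: not equivalent; witness: a=-4, b=4


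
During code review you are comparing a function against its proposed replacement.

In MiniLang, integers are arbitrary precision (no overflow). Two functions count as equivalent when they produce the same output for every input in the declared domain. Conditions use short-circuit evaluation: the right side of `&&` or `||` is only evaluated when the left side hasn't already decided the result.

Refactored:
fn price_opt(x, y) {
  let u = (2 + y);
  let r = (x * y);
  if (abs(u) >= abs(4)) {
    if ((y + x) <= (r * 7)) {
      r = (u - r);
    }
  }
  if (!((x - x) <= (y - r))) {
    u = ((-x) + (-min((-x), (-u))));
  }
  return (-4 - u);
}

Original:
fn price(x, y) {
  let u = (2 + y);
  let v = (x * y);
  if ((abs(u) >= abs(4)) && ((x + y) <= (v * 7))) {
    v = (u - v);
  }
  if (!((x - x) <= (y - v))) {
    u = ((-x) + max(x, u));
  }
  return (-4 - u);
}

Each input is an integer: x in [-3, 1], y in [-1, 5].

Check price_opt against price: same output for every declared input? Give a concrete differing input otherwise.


Behavior is preserved: although statement counts differ, plus local variable names differ, plus boolean connective usage differs, plus branching structure differs, plus min/max/abs usage differs, the outputs never diverge.
Tracing x=0, y=-1: price: u becomes 1; next v becomes 0; next ((abs(u) >= abs(4)) && ((x + y) <= (v * 7))) evaluates to false; next (!((x - x) <= (y - v))) evaluates to true; next u becomes 1; next final value -5 | price_opt: u becomes 1; next r becomes 0; next (abs(u) >= abs(4)) evaluates to false; next (!((x - x) <= (y - r))) evaluates to true; next u becomes 1; next final value -5 — matching result -5.
Checked all 35 inputs in the declared domain: the outputs agree on every one.
verdict: equivalent
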